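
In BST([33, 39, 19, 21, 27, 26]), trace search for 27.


BST root = 33
Search for 27: compare at each node
Path: [33, 19, 21, 27]


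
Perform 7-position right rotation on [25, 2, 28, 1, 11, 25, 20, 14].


Right rotate by 7: [2, 28, 1, 11, 25, 20, 14, 25]


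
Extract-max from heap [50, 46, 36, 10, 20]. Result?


Max = 50
Replace root with last, heapify down
Resulting heap: [46, 20, 36, 10]


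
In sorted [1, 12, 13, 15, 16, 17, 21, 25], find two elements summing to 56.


Two pointers: lo=0, hi=7
No pair sums to 56


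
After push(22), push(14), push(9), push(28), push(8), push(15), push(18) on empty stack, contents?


push(22) -> [22]
push(14) -> [22, 14]
push(9) -> [22, 14, 9]
push(28) -> [22, 14, 9, 28]
push(8) -> [22, 14, 9, 28, 8]
push(15) -> [22, 14, 9, 28, 8, 15]
push(18) -> [22, 14, 9, 28, 8, 15, 18]
Final stack (bottom to top): [22, 14, 9, 28, 8, 15, 18]


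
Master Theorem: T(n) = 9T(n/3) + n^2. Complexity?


a=9, b=3, c=2. log_3(9)=2 = c=2. Case 2: O(n^c log n) = O(n^2 log n)
Complexity: O(n^2 log n)


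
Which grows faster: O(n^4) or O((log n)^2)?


polylogarithmic grows slower than quartic
O((log n)^2) is asymptotically smaller; O(n^4) grows faster


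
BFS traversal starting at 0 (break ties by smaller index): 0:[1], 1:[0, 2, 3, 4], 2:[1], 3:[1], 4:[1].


BFS queue: start with [0]
Visit order: [0, 1, 2, 3, 4]


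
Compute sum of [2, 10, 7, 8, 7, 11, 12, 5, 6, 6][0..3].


Prefix sums: [0, 2, 12, 19, 27, 34, 45, 57, 62, 68, 74]
Sum[0..3] = prefix[4] - prefix[0] = 27 - 0 = 27


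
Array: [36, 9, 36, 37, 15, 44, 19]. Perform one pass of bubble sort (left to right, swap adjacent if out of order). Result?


After one pass: [9, 36, 36, 15, 37, 19, 44]


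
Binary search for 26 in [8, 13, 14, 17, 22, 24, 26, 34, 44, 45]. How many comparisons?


Search for 26:
[0,9] mid=4 arr[4]=22
[5,9] mid=7 arr[7]=34
[5,6] mid=5 arr[5]=24
[6,6] mid=6 arr[6]=26
Total: 4 comparisons


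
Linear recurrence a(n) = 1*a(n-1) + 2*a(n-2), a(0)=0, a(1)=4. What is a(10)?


Build bottom-up:
...a(8)=340, a(9)=684, a(10)=1*684+2*340=1364


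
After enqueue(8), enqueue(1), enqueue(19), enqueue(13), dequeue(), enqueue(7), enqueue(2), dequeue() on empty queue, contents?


enqueue(8) -> [8]
enqueue(1) -> [8, 1]
enqueue(19) -> [8, 1, 19]
enqueue(13) -> [8, 1, 19, 13]
dequeue() returns 8 -> [1, 19, 13]
enqueue(7) -> [1, 19, 13, 7]
enqueue(2) -> [1, 19, 13, 7, 2]
dequeue() returns 1 -> [19, 13, 7, 2]
Final queue (front to back): [19, 13, 7, 2]


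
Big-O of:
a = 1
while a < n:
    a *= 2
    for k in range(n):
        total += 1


Per nesting level: O(log n) * O(n) = O(n log n)
Complexity: O(n log n)


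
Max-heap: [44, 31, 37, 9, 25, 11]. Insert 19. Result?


Append 19: [44, 31, 37, 9, 25, 11, 19]
Bubble up: no swaps needed
Result: [44, 31, 37, 9, 25, 11, 19]


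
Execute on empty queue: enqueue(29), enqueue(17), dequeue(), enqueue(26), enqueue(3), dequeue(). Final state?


enqueue(29) -> [29]
enqueue(17) -> [29, 17]
dequeue() returns 29 -> [17]
enqueue(26) -> [17, 26]
enqueue(3) -> [17, 26, 3]
dequeue() returns 17 -> [26, 3]
Final queue (front to back): [26, 3]


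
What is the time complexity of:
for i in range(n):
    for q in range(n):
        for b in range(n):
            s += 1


Per nesting level: O(n) * O(n) * O(n) = O(n^3)
Complexity: O(n^3)


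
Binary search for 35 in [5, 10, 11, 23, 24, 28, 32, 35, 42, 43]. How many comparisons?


Search for 35:
[0,9] mid=4 arr[4]=24
[5,9] mid=7 arr[7]=35
Total: 2 comparisons


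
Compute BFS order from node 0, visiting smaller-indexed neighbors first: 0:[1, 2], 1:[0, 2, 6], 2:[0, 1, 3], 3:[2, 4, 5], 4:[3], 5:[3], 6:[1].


BFS queue: start with [0]
Visit order: [0, 1, 2, 6, 3, 4, 5]


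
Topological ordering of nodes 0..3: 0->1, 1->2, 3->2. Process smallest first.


Kahn's algorithm, process smallest node first
Order: [0, 1, 3, 2]


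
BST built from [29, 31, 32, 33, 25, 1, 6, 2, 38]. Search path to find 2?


BST root = 29
Search for 2: compare at each node
Path: [29, 25, 1, 6, 2]


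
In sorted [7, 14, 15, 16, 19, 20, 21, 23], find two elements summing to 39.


Two pointers: lo=0, hi=7
Found pair: (16, 23) summing to 39


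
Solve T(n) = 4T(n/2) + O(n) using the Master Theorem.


a=4, b=2, c=1. log_2(4)=2 > c=1. Case 1: O(n^log_b(a)) = O(n^2)
Complexity: O(n^2)


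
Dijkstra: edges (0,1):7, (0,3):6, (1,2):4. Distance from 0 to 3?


Dijkstra from 0:
Distances: {0: 0, 1: 7, 2: 11, 3: 6}
Shortest distance to 3 = 6, path = [0, 3]


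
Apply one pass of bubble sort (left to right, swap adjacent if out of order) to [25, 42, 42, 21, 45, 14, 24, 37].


After one pass: [25, 42, 21, 42, 14, 24, 37, 45]


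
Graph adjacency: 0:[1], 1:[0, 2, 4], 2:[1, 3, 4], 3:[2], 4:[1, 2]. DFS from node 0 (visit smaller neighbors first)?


DFS stack-based: start with [0]
Visit order: [0, 1, 2, 3, 4]


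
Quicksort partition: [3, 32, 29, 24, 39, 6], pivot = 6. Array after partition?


Elements <= 6 go left of pivot.
Result: [3, 6, 29, 24, 39, 32], pivot at index 1


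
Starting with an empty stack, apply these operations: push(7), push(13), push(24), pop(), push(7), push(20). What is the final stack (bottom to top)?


push(7) -> [7]
push(13) -> [7, 13]
push(24) -> [7, 13, 24]
pop() returns 24 -> [7, 13]
push(7) -> [7, 13, 7]
push(20) -> [7, 13, 7, 20]
Final stack (bottom to top): [7, 13, 7, 20]


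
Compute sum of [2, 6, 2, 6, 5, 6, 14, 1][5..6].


Prefix sums: [0, 2, 8, 10, 16, 21, 27, 41, 42]
Sum[5..6] = prefix[7] - prefix[5] = 41 - 21 = 20


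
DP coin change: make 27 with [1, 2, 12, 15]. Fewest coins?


dp[0]=0; dp[i]=1+min(dp[i-c] for c in coins)
...dp[22]=5, dp[23]=5, dp[24]=2, dp[25]=3, dp[26]=3, dp[27]=2
Minimum coins for 27 = 2


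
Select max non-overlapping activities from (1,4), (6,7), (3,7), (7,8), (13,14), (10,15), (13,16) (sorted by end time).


Greedy: pick earliest-ending, then skip overlaps.
Selected (4 activities): [(1, 4), (6, 7), (7, 8), (13, 14)]


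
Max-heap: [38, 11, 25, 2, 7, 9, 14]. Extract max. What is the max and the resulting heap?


Max = 38
Replace root with last, heapify down
Resulting heap: [25, 11, 14, 2, 7, 9]


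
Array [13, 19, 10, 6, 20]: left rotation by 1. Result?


Left rotate by 1: [19, 10, 6, 20, 13]


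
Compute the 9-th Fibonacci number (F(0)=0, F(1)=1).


F(n)=F(n-1)+F(n-2)
...F(7)=13, F(8)=21, F(9)=34


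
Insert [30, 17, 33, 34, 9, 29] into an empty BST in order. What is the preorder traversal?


Root = 30; build tree by BST insertion.
Preorder traversal: [30, 17, 9, 29, 33, 34]


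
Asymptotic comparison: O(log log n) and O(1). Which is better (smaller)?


constant grows slower than double-logarithmic
O(1) is asymptotically smaller; O(log log n) grows faster


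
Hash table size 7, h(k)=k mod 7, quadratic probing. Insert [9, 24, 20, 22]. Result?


Insertions: 9->slot 2; 24->slot 3; 20->slot 6; 22->slot 1
Table: [None, 22, 9, 24, None, None, 20]


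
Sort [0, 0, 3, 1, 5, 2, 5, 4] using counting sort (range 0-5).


Count array: [2, 1, 1, 1, 1, 2]
Reconstruct: [0, 0, 1, 2, 3, 4, 5, 5]


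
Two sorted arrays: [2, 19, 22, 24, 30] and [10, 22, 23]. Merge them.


Compare heads, take smaller each step.
Merged: [2, 10, 19, 22, 22, 23, 24, 30]


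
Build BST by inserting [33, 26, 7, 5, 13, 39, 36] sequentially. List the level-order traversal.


Root = 33; build tree by BST insertion.
Level-Order traversal: [33, 26, 39, 7, 36, 5, 13]


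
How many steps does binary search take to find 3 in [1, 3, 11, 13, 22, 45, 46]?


Search for 3:
[0,6] mid=3 arr[3]=13
[0,2] mid=1 arr[1]=3
Total: 2 comparisons


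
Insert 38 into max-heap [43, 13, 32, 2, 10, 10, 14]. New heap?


Append 38: [43, 13, 32, 2, 10, 10, 14, 38]
Bubble up: swap idx 7(38) with idx 3(2); swap idx 3(38) with idx 1(13)
Result: [43, 38, 32, 13, 10, 10, 14, 2]


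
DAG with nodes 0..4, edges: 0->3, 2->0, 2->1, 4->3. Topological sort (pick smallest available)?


Kahn's algorithm, process smallest node first
Order: [2, 0, 1, 4, 3]


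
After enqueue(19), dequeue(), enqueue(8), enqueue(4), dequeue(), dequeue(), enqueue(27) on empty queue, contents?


enqueue(19) -> [19]
dequeue() returns 19 -> []
enqueue(8) -> [8]
enqueue(4) -> [8, 4]
dequeue() returns 8 -> [4]
dequeue() returns 4 -> []
enqueue(27) -> [27]
Final queue (front to back): [27]


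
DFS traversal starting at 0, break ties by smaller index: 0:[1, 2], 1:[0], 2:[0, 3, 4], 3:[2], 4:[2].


DFS stack-based: start with [0]
Visit order: [0, 1, 2, 3, 4]


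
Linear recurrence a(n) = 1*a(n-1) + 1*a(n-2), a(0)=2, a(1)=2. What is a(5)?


Build bottom-up:
...a(3)=6, a(4)=10, a(5)=1*10+1*6=16


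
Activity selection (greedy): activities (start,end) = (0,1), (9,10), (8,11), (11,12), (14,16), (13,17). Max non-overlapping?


Greedy: pick earliest-ending, then skip overlaps.
Selected (4 activities): [(0, 1), (9, 10), (11, 12), (14, 16)]


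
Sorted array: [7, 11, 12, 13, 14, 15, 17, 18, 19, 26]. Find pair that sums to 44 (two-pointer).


Two pointers: lo=0, hi=9
Found pair: (18, 26) summing to 44


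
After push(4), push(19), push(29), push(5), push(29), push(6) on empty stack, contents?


push(4) -> [4]
push(19) -> [4, 19]
push(29) -> [4, 19, 29]
push(5) -> [4, 19, 29, 5]
push(29) -> [4, 19, 29, 5, 29]
push(6) -> [4, 19, 29, 5, 29, 6]
Final stack (bottom to top): [4, 19, 29, 5, 29, 6]


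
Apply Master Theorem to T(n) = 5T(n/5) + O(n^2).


a=5, b=5, c=2. log_5(5)=1 < c=2. Case 3: O(n^c) = O(n^2)
Complexity: O(n^2)


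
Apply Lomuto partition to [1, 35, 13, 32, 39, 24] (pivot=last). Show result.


Elements <= 24 go left of pivot.
Result: [1, 13, 24, 32, 39, 35], pivot at index 2


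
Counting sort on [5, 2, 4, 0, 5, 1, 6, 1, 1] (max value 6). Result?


Count array: [1, 3, 1, 0, 1, 2, 1]
Reconstruct: [0, 1, 1, 1, 2, 4, 5, 5, 6]


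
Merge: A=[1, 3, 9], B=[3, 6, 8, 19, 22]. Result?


Compare heads, take smaller each step.
Merged: [1, 3, 3, 6, 8, 9, 19, 22]


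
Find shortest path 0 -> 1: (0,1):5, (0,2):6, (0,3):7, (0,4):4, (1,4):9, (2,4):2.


Dijkstra from 0:
Distances: {0: 0, 1: 5, 2: 6, 3: 7, 4: 4}
Shortest distance to 1 = 5, path = [0, 1]


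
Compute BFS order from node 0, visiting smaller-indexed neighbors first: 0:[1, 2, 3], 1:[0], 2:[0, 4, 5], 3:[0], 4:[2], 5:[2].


BFS queue: start with [0]
Visit order: [0, 1, 2, 3, 4, 5]


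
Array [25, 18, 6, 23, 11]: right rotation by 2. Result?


Right rotate by 2: [23, 11, 25, 18, 6]


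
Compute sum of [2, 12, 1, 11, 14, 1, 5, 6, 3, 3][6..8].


Prefix sums: [0, 2, 14, 15, 26, 40, 41, 46, 52, 55, 58]
Sum[6..8] = prefix[9] - prefix[6] = 55 - 41 = 14


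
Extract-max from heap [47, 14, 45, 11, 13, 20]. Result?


Max = 47
Replace root with last, heapify down
Resulting heap: [45, 14, 20, 11, 13]


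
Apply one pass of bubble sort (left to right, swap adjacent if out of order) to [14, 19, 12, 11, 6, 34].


After one pass: [14, 12, 11, 6, 19, 34]


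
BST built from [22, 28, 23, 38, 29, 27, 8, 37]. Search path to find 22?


BST root = 22
Search for 22: compare at each node
Path: [22]


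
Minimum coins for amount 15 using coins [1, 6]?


dp[0]=0; dp[i]=1+min(dp[i-c] for c in coins)
...dp[10]=5, dp[11]=6, dp[12]=2, dp[13]=3, dp[14]=4, dp[15]=5
Minimum coins for 15 = 5


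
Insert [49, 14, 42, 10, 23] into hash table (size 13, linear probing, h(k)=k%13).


Insertions: 49->slot 10; 14->slot 1; 42->slot 3; 10->slot 11; 23->slot 12
Table: [None, 14, None, 42, None, None, None, None, None, None, 49, 10, 23]


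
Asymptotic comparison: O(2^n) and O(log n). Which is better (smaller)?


logarithmic grows slower than exponential
O(log n) is asymptotically smaller; O(2^n) grows faster


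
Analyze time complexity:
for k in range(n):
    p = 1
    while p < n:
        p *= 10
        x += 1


Per nesting level: O(n) * O(log n) = O(n log n)
Complexity: O(n log n)


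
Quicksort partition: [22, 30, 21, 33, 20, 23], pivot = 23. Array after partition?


Elements <= 23 go left of pivot.
Result: [22, 21, 20, 23, 30, 33], pivot at index 3


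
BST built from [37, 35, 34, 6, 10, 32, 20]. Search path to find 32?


BST root = 37
Search for 32: compare at each node
Path: [37, 35, 34, 6, 10, 32]


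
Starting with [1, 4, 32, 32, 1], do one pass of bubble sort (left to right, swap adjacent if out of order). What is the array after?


After one pass: [1, 4, 32, 1, 32]


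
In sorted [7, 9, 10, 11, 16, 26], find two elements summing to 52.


Two pointers: lo=0, hi=5
No pair sums to 52


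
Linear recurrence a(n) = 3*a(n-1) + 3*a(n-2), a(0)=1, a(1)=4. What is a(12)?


Build bottom-up:
...a(10)=641520, a(11)=2432187, a(12)=3*2432187+3*641520=9221121


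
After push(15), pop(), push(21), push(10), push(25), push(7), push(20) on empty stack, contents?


push(15) -> [15]
pop() returns 15 -> []
push(21) -> [21]
push(10) -> [21, 10]
push(25) -> [21, 10, 25]
push(7) -> [21, 10, 25, 7]
push(20) -> [21, 10, 25, 7, 20]
Final stack (bottom to top): [21, 10, 25, 7, 20]


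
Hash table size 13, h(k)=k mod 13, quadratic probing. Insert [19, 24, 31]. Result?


Insertions: 19->slot 6; 24->slot 11; 31->slot 5
Table: [None, None, None, None, None, 31, 19, None, None, None, None, 24, None]


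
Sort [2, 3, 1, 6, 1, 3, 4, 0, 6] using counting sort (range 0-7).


Count array: [1, 2, 1, 2, 1, 0, 2, 0]
Reconstruct: [0, 1, 1, 2, 3, 3, 4, 6, 6]


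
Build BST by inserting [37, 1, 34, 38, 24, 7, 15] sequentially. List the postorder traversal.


Root = 37; build tree by BST insertion.
Postorder traversal: [15, 7, 24, 34, 1, 38, 37]


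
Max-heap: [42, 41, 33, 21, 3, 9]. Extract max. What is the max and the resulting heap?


Max = 42
Replace root with last, heapify down
Resulting heap: [41, 21, 33, 9, 3]


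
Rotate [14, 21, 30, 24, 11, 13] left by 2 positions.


Left rotate by 2: [30, 24, 11, 13, 14, 21]


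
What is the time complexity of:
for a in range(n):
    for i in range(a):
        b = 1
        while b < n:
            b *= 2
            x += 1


Per nesting level: O(n) * O(n) [triangular over a] * O(log n) = O(n^2 log n)
Complexity: O(n^2 log n)


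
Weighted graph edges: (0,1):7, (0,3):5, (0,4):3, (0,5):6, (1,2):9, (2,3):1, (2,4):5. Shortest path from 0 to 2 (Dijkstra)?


Dijkstra from 0:
Distances: {0: 0, 1: 7, 2: 6, 3: 5, 4: 3, 5: 6}
Shortest distance to 2 = 6, path = [0, 3, 2]


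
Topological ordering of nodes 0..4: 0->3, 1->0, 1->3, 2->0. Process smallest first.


Kahn's algorithm, process smallest node first
Order: [1, 2, 0, 3, 4]


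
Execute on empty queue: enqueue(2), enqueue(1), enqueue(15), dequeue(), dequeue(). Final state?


enqueue(2) -> [2]
enqueue(1) -> [2, 1]
enqueue(15) -> [2, 1, 15]
dequeue() returns 2 -> [1, 15]
dequeue() returns 1 -> [15]
Final queue (front to back): [15]


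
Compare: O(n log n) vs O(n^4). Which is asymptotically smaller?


linearithmic grows slower than quartic
O(n log n) is asymptotically smaller; O(n^4) grows faster


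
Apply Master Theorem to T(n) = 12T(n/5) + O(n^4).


a=12, b=5, c=4. log_5(12)=1.544 < c=4. Case 3: O(n^c) = O(n^4)
Complexity: O(n^4)


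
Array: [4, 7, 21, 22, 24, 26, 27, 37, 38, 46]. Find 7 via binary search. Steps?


Search for 7:
[0,9] mid=4 arr[4]=24
[0,3] mid=1 arr[1]=7
Total: 2 comparisons


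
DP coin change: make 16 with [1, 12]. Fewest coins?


dp[0]=0; dp[i]=1+min(dp[i-c] for c in coins)
...dp[11]=11, dp[12]=1, dp[13]=2, dp[14]=3, dp[15]=4, dp[16]=5
Minimum coins for 16 = 5


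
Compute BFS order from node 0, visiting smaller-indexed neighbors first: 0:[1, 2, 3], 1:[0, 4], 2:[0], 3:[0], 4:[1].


BFS queue: start with [0]
Visit order: [0, 1, 2, 3, 4]


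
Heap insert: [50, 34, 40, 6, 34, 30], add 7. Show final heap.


Append 7: [50, 34, 40, 6, 34, 30, 7]
Bubble up: no swaps needed
Result: [50, 34, 40, 6, 34, 30, 7]


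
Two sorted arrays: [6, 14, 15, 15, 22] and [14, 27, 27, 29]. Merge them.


Compare heads, take smaller each step.
Merged: [6, 14, 14, 15, 15, 22, 27, 27, 29]


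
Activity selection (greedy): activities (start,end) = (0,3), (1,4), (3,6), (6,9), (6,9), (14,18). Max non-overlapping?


Greedy: pick earliest-ending, then skip overlaps.
Selected (4 activities): [(0, 3), (3, 6), (6, 9), (14, 18)]


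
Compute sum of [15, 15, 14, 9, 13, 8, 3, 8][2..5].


Prefix sums: [0, 15, 30, 44, 53, 66, 74, 77, 85]
Sum[2..5] = prefix[6] - prefix[2] = 74 - 30 = 44


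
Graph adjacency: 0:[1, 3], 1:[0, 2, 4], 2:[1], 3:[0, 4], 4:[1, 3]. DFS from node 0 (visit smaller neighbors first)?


DFS stack-based: start with [0]
Visit order: [0, 1, 2, 4, 3]


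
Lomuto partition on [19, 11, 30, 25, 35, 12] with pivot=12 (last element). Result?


Elements <= 12 go left of pivot.
Result: [11, 12, 30, 25, 35, 19], pivot at index 1


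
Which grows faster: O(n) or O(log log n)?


double-logarithmic grows slower than linear
O(log log n) is asymptotically smaller; O(n) grows faster


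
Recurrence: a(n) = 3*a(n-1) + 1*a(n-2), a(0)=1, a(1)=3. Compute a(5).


Build bottom-up:
...a(3)=33, a(4)=109, a(5)=3*109+1*33=360


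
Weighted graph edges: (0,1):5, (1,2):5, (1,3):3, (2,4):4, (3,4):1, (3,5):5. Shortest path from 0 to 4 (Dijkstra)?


Dijkstra from 0:
Distances: {0: 0, 1: 5, 2: 10, 3: 8, 4: 9, 5: 13}
Shortest distance to 4 = 9, path = [0, 1, 3, 4]


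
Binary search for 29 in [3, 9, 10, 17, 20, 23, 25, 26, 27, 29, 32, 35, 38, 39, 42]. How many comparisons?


Search for 29:
[0,14] mid=7 arr[7]=26
[8,14] mid=11 arr[11]=35
[8,10] mid=9 arr[9]=29
Total: 3 comparisons


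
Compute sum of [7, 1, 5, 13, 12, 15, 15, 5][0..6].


Prefix sums: [0, 7, 8, 13, 26, 38, 53, 68, 73]
Sum[0..6] = prefix[7] - prefix[0] = 68 - 0 = 68


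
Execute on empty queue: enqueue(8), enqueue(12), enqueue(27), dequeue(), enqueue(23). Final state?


enqueue(8) -> [8]
enqueue(12) -> [8, 12]
enqueue(27) -> [8, 12, 27]
dequeue() returns 8 -> [12, 27]
enqueue(23) -> [12, 27, 23]
Final queue (front to back): [12, 27, 23]


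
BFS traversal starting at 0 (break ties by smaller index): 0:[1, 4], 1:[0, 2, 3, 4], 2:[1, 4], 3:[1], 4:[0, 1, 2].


BFS queue: start with [0]
Visit order: [0, 1, 4, 2, 3]


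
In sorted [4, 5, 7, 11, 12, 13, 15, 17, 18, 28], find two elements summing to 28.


Two pointers: lo=0, hi=9
Found pair: (11, 17) summing to 28


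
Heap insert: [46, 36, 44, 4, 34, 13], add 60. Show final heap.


Append 60: [46, 36, 44, 4, 34, 13, 60]
Bubble up: swap idx 6(60) with idx 2(44); swap idx 2(60) with idx 0(46)
Result: [60, 36, 46, 4, 34, 13, 44]


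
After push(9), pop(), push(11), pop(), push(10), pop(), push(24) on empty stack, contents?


push(9) -> [9]
pop() returns 9 -> []
push(11) -> [11]
pop() returns 11 -> []
push(10) -> [10]
pop() returns 10 -> []
push(24) -> [24]
Final stack (bottom to top): [24]


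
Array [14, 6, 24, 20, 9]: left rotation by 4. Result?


Left rotate by 4: [9, 14, 6, 24, 20]


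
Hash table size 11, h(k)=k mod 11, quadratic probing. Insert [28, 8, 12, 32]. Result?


Insertions: 28->slot 6; 8->slot 8; 12->slot 1; 32->slot 10
Table: [None, 12, None, None, None, None, 28, None, 8, None, 32]


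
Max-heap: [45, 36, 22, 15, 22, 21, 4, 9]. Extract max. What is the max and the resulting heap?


Max = 45
Replace root with last, heapify down
Resulting heap: [36, 22, 22, 15, 9, 21, 4]


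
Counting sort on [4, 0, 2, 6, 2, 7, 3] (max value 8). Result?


Count array: [1, 0, 2, 1, 1, 0, 1, 1, 0]
Reconstruct: [0, 2, 2, 3, 4, 6, 7]


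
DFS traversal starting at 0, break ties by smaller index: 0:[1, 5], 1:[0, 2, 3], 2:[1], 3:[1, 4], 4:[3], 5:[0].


DFS stack-based: start with [0]
Visit order: [0, 1, 2, 3, 4, 5]


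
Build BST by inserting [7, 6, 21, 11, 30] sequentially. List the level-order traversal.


Root = 7; build tree by BST insertion.
Level-Order traversal: [7, 6, 21, 11, 30]


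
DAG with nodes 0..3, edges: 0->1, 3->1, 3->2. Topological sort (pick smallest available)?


Kahn's algorithm, process smallest node first
Order: [0, 3, 1, 2]


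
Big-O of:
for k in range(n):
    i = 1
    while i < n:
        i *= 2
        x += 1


Per nesting level: O(n) * O(log n) = O(n log n)
Complexity: O(n log n)


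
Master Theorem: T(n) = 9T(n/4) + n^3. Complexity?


a=9, b=4, c=3. log_4(9)=1.585 < c=3. Case 3: O(n^c) = O(n^3)
Complexity: O(n^3)


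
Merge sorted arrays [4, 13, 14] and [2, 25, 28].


Compare heads, take smaller each step.
Merged: [2, 4, 13, 14, 25, 28]


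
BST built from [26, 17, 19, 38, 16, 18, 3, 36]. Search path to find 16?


BST root = 26
Search for 16: compare at each node
Path: [26, 17, 16]


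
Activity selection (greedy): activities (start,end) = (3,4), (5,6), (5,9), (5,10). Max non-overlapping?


Greedy: pick earliest-ending, then skip overlaps.
Selected (2 activities): [(3, 4), (5, 6)]


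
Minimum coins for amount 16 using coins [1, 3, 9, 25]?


dp[0]=0; dp[i]=1+min(dp[i-c] for c in coins)
...dp[11]=3, dp[12]=2, dp[13]=3, dp[14]=4, dp[15]=3, dp[16]=4
Minimum coins for 16 = 4


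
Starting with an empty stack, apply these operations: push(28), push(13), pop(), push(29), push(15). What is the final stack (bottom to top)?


push(28) -> [28]
push(13) -> [28, 13]
pop() returns 13 -> [28]
push(29) -> [28, 29]
push(15) -> [28, 29, 15]
Final stack (bottom to top): [28, 29, 15]


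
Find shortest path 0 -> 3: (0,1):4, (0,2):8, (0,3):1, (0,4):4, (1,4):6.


Dijkstra from 0:
Distances: {0: 0, 1: 4, 2: 8, 3: 1, 4: 4}
Shortest distance to 3 = 1, path = [0, 3]


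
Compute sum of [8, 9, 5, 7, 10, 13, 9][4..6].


Prefix sums: [0, 8, 17, 22, 29, 39, 52, 61]
Sum[4..6] = prefix[7] - prefix[4] = 61 - 29 = 32


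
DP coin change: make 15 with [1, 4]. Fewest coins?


dp[0]=0; dp[i]=1+min(dp[i-c] for c in coins)
...dp[10]=4, dp[11]=5, dp[12]=3, dp[13]=4, dp[14]=5, dp[15]=6
Minimum coins for 15 = 6


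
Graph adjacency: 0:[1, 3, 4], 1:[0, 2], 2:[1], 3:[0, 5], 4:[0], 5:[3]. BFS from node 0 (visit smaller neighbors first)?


BFS queue: start with [0]
Visit order: [0, 1, 3, 4, 2, 5]


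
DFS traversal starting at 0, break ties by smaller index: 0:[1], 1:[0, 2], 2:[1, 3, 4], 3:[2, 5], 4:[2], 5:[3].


DFS stack-based: start with [0]
Visit order: [0, 1, 2, 3, 5, 4]


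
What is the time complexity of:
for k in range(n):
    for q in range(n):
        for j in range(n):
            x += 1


Per nesting level: O(n) * O(n) * O(n) = O(n^3)
Complexity: O(n^3)


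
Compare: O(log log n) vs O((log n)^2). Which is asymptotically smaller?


double-logarithmic grows slower than polylogarithmic
O(log log n) is asymptotically smaller; O((log n)^2) grows faster


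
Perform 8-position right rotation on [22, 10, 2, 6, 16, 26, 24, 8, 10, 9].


Right rotate by 8: [2, 6, 16, 26, 24, 8, 10, 9, 22, 10]


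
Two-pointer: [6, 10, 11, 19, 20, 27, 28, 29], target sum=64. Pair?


Two pointers: lo=0, hi=7
No pair sums to 64


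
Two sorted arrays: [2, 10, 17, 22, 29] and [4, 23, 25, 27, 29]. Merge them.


Compare heads, take smaller each step.
Merged: [2, 4, 10, 17, 22, 23, 25, 27, 29, 29]


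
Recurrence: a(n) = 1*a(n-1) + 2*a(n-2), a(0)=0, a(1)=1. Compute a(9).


Build bottom-up:
...a(7)=43, a(8)=85, a(9)=1*85+2*43=171


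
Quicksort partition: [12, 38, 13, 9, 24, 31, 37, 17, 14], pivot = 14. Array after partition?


Elements <= 14 go left of pivot.
Result: [12, 13, 9, 14, 24, 31, 37, 17, 38], pivot at index 3


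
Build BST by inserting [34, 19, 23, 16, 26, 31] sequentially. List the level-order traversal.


Root = 34; build tree by BST insertion.
Level-Order traversal: [34, 19, 16, 23, 26, 31]


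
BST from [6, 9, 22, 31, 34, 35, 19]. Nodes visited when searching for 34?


BST root = 6
Search for 34: compare at each node
Path: [6, 9, 22, 31, 34]


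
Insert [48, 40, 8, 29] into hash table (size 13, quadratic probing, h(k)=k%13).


Insertions: 48->slot 9; 40->slot 1; 8->slot 8; 29->slot 3
Table: [None, 40, None, 29, None, None, None, None, 8, 48, None, None, None]


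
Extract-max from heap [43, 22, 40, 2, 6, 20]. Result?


Max = 43
Replace root with last, heapify down
Resulting heap: [40, 22, 20, 2, 6]


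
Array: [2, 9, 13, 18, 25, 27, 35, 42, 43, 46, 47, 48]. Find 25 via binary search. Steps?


Search for 25:
[0,11] mid=5 arr[5]=27
[0,4] mid=2 arr[2]=13
[3,4] mid=3 arr[3]=18
[4,4] mid=4 arr[4]=25
Total: 4 comparisons


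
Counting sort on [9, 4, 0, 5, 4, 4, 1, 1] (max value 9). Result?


Count array: [1, 2, 0, 0, 3, 1, 0, 0, 0, 1]
Reconstruct: [0, 1, 1, 4, 4, 4, 5, 9]


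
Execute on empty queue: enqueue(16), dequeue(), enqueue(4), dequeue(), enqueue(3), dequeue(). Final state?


enqueue(16) -> [16]
dequeue() returns 16 -> []
enqueue(4) -> [4]
dequeue() returns 4 -> []
enqueue(3) -> [3]
dequeue() returns 3 -> []
Final queue (front to back): []


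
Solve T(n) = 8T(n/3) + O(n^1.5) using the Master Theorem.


a=8, b=3, c=1.5. log_3(8)=1.893 > c=1.5. Case 1: O(n^log_b(a)) = O(n^1.893)
Complexity: O(n^1.893)


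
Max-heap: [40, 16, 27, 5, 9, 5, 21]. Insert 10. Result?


Append 10: [40, 16, 27, 5, 9, 5, 21, 10]
Bubble up: swap idx 7(10) with idx 3(5)
Result: [40, 16, 27, 10, 9, 5, 21, 5]


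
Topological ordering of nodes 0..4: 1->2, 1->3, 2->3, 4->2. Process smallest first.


Kahn's algorithm, process smallest node first
Order: [0, 1, 4, 2, 3]


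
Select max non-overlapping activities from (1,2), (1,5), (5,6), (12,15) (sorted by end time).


Greedy: pick earliest-ending, then skip overlaps.
Selected (3 activities): [(1, 2), (5, 6), (12, 15)]


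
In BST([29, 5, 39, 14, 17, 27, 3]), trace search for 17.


BST root = 29
Search for 17: compare at each node
Path: [29, 5, 14, 17]


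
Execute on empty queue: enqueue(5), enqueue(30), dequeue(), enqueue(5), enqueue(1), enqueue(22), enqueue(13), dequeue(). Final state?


enqueue(5) -> [5]
enqueue(30) -> [5, 30]
dequeue() returns 5 -> [30]
enqueue(5) -> [30, 5]
enqueue(1) -> [30, 5, 1]
enqueue(22) -> [30, 5, 1, 22]
enqueue(13) -> [30, 5, 1, 22, 13]
dequeue() returns 30 -> [5, 1, 22, 13]
Final queue (front to back): [5, 1, 22, 13]


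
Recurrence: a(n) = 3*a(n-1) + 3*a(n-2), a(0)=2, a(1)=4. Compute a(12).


Build bottom-up:
...a(10)=747468, a(11)=2833866, a(12)=3*2833866+3*747468=10744002


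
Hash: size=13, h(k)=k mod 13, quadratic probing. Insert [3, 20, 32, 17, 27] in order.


Insertions: 3->slot 3; 20->slot 7; 32->slot 6; 17->slot 4; 27->slot 1
Table: [None, 27, None, 3, 17, None, 32, 20, None, None, None, None, None]


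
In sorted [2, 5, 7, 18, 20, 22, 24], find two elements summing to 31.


Two pointers: lo=0, hi=6
Found pair: (7, 24) summing to 31


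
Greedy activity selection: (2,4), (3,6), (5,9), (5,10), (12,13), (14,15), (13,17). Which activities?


Greedy: pick earliest-ending, then skip overlaps.
Selected (4 activities): [(2, 4), (5, 9), (12, 13), (14, 15)]


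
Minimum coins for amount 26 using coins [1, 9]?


dp[0]=0; dp[i]=1+min(dp[i-c] for c in coins)
...dp[21]=5, dp[22]=6, dp[23]=7, dp[24]=8, dp[25]=9, dp[26]=10
Minimum coins for 26 = 10


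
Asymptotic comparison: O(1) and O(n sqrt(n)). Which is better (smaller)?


constant grows slower than n^1.5
O(1) is asymptotically smaller; O(n sqrt(n)) grows faster


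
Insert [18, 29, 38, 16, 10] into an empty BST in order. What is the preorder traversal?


Root = 18; build tree by BST insertion.
Preorder traversal: [18, 16, 10, 29, 38]


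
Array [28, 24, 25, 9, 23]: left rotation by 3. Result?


Left rotate by 3: [9, 23, 28, 24, 25]


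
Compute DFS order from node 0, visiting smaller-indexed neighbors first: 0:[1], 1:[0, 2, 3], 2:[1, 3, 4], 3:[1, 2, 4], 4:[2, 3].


DFS stack-based: start with [0]
Visit order: [0, 1, 2, 3, 4]


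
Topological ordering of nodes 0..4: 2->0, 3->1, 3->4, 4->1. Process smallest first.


Kahn's algorithm, process smallest node first
Order: [2, 0, 3, 4, 1]


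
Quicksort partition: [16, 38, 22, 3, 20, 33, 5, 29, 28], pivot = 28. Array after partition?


Elements <= 28 go left of pivot.
Result: [16, 22, 3, 20, 5, 28, 38, 29, 33], pivot at index 5


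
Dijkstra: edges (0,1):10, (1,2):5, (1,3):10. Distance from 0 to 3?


Dijkstra from 0:
Distances: {0: 0, 1: 10, 2: 15, 3: 20}
Shortest distance to 3 = 20, path = [0, 1, 3]


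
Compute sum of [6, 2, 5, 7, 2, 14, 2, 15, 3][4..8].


Prefix sums: [0, 6, 8, 13, 20, 22, 36, 38, 53, 56]
Sum[4..8] = prefix[9] - prefix[4] = 56 - 20 = 36


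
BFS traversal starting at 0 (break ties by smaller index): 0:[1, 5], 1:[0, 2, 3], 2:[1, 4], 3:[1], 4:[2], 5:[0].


BFS queue: start with [0]
Visit order: [0, 1, 5, 2, 3, 4]


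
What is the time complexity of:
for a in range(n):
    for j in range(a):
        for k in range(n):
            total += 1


Per nesting level: O(n) * O(n) [triangular over a] * O(n) = O(n^3)
Complexity: O(n^3)


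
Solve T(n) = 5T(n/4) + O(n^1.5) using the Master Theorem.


a=5, b=4, c=1.5. log_4(5)=1.161 < c=1.5. Case 3: O(n^c) = O(n^1.500)
Complexity: O(n^1.500)


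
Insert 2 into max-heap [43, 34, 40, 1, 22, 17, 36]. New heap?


Append 2: [43, 34, 40, 1, 22, 17, 36, 2]
Bubble up: swap idx 7(2) with idx 3(1)
Result: [43, 34, 40, 2, 22, 17, 36, 1]


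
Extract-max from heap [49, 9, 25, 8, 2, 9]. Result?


Max = 49
Replace root with last, heapify down
Resulting heap: [25, 9, 9, 8, 2]


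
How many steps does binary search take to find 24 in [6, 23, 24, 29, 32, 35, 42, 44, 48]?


Search for 24:
[0,8] mid=4 arr[4]=32
[0,3] mid=1 arr[1]=23
[2,3] mid=2 arr[2]=24
Total: 3 comparisons


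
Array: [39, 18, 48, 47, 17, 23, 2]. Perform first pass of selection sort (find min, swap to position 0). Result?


After one pass: [2, 18, 48, 47, 17, 23, 39]


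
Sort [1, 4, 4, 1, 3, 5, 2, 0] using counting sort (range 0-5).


Count array: [1, 2, 1, 1, 2, 1]
Reconstruct: [0, 1, 1, 2, 3, 4, 4, 5]


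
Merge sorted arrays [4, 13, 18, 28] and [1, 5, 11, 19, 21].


Compare heads, take smaller each step.
Merged: [1, 4, 5, 11, 13, 18, 19, 21, 28]


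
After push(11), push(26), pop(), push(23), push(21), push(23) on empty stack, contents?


push(11) -> [11]
push(26) -> [11, 26]
pop() returns 26 -> [11]
push(23) -> [11, 23]
push(21) -> [11, 23, 21]
push(23) -> [11, 23, 21, 23]
Final stack (bottom to top): [11, 23, 21, 23]


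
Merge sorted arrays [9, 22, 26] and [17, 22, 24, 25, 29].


Compare heads, take smaller each step.
Merged: [9, 17, 22, 22, 24, 25, 26, 29]


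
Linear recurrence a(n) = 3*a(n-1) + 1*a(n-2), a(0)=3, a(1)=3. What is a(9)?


Build bottom-up:
...a(7)=4647, a(8)=15348, a(9)=3*15348+1*4647=50691


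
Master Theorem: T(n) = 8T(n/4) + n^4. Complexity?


a=8, b=4, c=4. log_4(8)=1.5 < c=4. Case 3: O(n^c) = O(n^4)
Complexity: O(n^4)


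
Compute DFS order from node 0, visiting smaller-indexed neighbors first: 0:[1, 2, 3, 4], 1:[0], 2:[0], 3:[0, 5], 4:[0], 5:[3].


DFS stack-based: start with [0]
Visit order: [0, 1, 2, 3, 5, 4]


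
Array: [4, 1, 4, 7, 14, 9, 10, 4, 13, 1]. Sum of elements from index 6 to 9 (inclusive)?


Prefix sums: [0, 4, 5, 9, 16, 30, 39, 49, 53, 66, 67]
Sum[6..9] = prefix[10] - prefix[6] = 67 - 39 = 28


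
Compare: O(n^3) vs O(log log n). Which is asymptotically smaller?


double-logarithmic grows slower than cubic
O(log log n) is asymptotically smaller; O(n^3) grows faster


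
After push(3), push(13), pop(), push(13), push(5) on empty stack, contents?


push(3) -> [3]
push(13) -> [3, 13]
pop() returns 13 -> [3]
push(13) -> [3, 13]
push(5) -> [3, 13, 5]
Final stack (bottom to top): [3, 13, 5]


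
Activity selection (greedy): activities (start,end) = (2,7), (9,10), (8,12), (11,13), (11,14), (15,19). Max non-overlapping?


Greedy: pick earliest-ending, then skip overlaps.
Selected (4 activities): [(2, 7), (9, 10), (11, 13), (15, 19)]


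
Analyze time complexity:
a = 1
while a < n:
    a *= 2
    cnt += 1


Per nesting level: O(log n) = O(log n)
Complexity: O(log n)


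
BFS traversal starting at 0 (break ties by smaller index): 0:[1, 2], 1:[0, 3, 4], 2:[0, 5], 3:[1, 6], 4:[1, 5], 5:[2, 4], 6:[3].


BFS queue: start with [0]
Visit order: [0, 1, 2, 3, 4, 5, 6]


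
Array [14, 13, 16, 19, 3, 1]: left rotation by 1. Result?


Left rotate by 1: [13, 16, 19, 3, 1, 14]


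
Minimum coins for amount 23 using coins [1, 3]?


dp[0]=0; dp[i]=1+min(dp[i-c] for c in coins)
...dp[18]=6, dp[19]=7, dp[20]=8, dp[21]=7, dp[22]=8, dp[23]=9
Minimum coins for 23 = 9


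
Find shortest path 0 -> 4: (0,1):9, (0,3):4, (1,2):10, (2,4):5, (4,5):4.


Dijkstra from 0:
Distances: {0: 0, 1: 9, 2: 19, 3: 4, 4: 24, 5: 28}
Shortest distance to 4 = 24, path = [0, 1, 2, 4]


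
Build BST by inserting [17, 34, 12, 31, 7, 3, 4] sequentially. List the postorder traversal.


Root = 17; build tree by BST insertion.
Postorder traversal: [4, 3, 7, 12, 31, 34, 17]


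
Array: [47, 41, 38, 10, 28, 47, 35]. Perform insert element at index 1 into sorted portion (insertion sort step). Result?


After one pass: [41, 47, 38, 10, 28, 47, 35]


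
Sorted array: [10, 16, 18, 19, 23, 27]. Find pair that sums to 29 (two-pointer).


Two pointers: lo=0, hi=5
Found pair: (10, 19) summing to 29


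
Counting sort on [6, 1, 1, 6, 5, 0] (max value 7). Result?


Count array: [1, 2, 0, 0, 0, 1, 2, 0]
Reconstruct: [0, 1, 1, 5, 6, 6]


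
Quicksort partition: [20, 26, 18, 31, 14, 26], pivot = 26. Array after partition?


Elements <= 26 go left of pivot.
Result: [20, 26, 18, 14, 26, 31], pivot at index 4


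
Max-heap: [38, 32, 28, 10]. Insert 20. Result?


Append 20: [38, 32, 28, 10, 20]
Bubble up: no swaps needed
Result: [38, 32, 28, 10, 20]


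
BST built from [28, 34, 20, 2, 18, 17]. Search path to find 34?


BST root = 28
Search for 34: compare at each node
Path: [28, 34]


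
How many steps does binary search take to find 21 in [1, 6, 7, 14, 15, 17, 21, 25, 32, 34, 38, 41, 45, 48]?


Search for 21:
[0,13] mid=6 arr[6]=21
Total: 1 comparisons


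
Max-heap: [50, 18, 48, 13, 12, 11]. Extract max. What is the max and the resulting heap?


Max = 50
Replace root with last, heapify down
Resulting heap: [48, 18, 11, 13, 12]


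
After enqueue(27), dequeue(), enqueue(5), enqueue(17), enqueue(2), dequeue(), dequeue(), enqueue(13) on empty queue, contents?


enqueue(27) -> [27]
dequeue() returns 27 -> []
enqueue(5) -> [5]
enqueue(17) -> [5, 17]
enqueue(2) -> [5, 17, 2]
dequeue() returns 5 -> [17, 2]
dequeue() returns 17 -> [2]
enqueue(13) -> [2, 13]
Final queue (front to back): [2, 13]


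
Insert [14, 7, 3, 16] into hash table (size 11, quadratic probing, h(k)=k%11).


Insertions: 14->slot 3; 7->slot 7; 3->slot 4; 16->slot 5
Table: [None, None, None, 14, 3, 16, None, 7, None, None, None]


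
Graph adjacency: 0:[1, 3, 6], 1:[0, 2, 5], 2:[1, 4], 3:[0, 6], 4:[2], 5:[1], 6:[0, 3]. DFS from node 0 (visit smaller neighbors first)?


DFS stack-based: start with [0]
Visit order: [0, 1, 2, 4, 5, 3, 6]


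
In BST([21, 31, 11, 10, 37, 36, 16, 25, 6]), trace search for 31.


BST root = 21
Search for 31: compare at each node
Path: [21, 31]


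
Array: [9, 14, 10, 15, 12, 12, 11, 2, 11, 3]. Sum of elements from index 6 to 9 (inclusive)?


Prefix sums: [0, 9, 23, 33, 48, 60, 72, 83, 85, 96, 99]
Sum[6..9] = prefix[10] - prefix[6] = 99 - 72 = 27


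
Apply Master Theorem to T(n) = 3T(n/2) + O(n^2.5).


a=3, b=2, c=2.5. log_2(3)=1.585 < c=2.5. Case 3: O(n^c) = O(n^2.500)
Complexity: O(n^2.500)


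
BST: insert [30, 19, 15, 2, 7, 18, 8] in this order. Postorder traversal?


Root = 30; build tree by BST insertion.
Postorder traversal: [8, 7, 2, 18, 15, 19, 30]


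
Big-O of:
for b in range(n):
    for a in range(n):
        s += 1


Per nesting level: O(n) * O(n) = O(n^2)
Complexity: O(n^2)


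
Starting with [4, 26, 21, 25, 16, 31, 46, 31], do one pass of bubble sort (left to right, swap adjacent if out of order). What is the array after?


After one pass: [4, 21, 25, 16, 26, 31, 31, 46]


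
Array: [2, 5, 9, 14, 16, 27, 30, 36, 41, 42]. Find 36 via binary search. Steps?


Search for 36:
[0,9] mid=4 arr[4]=16
[5,9] mid=7 arr[7]=36
Total: 2 comparisons


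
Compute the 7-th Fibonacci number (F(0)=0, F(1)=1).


F(n)=F(n-1)+F(n-2)
...F(5)=5, F(6)=8, F(7)=13


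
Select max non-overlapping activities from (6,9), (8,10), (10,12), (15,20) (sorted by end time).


Greedy: pick earliest-ending, then skip overlaps.
Selected (3 activities): [(6, 9), (10, 12), (15, 20)]


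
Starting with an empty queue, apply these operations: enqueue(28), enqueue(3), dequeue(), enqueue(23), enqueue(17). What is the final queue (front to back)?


enqueue(28) -> [28]
enqueue(3) -> [28, 3]
dequeue() returns 28 -> [3]
enqueue(23) -> [3, 23]
enqueue(17) -> [3, 23, 17]
Final queue (front to back): [3, 23, 17]


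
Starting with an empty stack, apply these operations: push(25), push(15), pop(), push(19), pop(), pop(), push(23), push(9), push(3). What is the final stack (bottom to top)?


push(25) -> [25]
push(15) -> [25, 15]
pop() returns 15 -> [25]
push(19) -> [25, 19]
pop() returns 19 -> [25]
pop() returns 25 -> []
push(23) -> [23]
push(9) -> [23, 9]
push(3) -> [23, 9, 3]
Final stack (bottom to top): [23, 9, 3]


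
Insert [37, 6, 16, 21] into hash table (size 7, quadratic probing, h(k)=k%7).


Insertions: 37->slot 2; 6->slot 6; 16->slot 3; 21->slot 0
Table: [21, None, 37, 16, None, None, 6]


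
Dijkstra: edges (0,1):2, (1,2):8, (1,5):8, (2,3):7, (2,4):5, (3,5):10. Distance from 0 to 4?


Dijkstra from 0:
Distances: {0: 0, 1: 2, 2: 10, 3: 17, 4: 15, 5: 10}
Shortest distance to 4 = 15, path = [0, 1, 2, 4]


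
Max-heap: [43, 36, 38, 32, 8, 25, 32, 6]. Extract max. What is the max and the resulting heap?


Max = 43
Replace root with last, heapify down
Resulting heap: [38, 36, 32, 32, 8, 25, 6]


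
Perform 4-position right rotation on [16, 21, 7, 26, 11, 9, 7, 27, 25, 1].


Right rotate by 4: [7, 27, 25, 1, 16, 21, 7, 26, 11, 9]


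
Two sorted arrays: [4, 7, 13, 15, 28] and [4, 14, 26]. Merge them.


Compare heads, take smaller each step.
Merged: [4, 4, 7, 13, 14, 15, 26, 28]


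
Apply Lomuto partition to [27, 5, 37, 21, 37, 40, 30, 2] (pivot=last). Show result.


Elements <= 2 go left of pivot.
Result: [2, 5, 37, 21, 37, 40, 30, 27], pivot at index 0


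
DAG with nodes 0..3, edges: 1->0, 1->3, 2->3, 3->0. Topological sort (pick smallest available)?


Kahn's algorithm, process smallest node first
Order: [1, 2, 3, 0]


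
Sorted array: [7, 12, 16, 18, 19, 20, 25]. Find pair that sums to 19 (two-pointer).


Two pointers: lo=0, hi=6
Found pair: (7, 12) summing to 19


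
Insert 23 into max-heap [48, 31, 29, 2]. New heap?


Append 23: [48, 31, 29, 2, 23]
Bubble up: no swaps needed
Result: [48, 31, 29, 2, 23]


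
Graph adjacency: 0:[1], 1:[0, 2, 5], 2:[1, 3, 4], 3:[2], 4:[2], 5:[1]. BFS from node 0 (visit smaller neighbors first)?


BFS queue: start with [0]
Visit order: [0, 1, 2, 5, 3, 4]


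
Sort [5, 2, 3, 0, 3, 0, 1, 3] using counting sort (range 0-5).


Count array: [2, 1, 1, 3, 0, 1]
Reconstruct: [0, 0, 1, 2, 3, 3, 3, 5]


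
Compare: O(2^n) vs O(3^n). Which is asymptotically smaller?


exponential grows slower than exponential (base 3)
O(2^n) is asymptotically smaller; O(3^n) grows faster
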